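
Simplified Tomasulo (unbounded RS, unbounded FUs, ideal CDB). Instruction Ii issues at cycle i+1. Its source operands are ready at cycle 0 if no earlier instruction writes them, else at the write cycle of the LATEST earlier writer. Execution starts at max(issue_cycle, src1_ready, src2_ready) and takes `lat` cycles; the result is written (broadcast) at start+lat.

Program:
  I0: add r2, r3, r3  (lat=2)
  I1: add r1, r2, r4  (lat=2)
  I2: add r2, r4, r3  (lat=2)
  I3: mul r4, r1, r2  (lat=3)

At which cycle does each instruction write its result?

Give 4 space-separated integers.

I0 add r2: issue@1 deps=(None,None) exec_start@1 write@3
I1 add r1: issue@2 deps=(0,None) exec_start@3 write@5
I2 add r2: issue@3 deps=(None,None) exec_start@3 write@5
I3 mul r4: issue@4 deps=(1,2) exec_start@5 write@8

Answer: 3 5 5 8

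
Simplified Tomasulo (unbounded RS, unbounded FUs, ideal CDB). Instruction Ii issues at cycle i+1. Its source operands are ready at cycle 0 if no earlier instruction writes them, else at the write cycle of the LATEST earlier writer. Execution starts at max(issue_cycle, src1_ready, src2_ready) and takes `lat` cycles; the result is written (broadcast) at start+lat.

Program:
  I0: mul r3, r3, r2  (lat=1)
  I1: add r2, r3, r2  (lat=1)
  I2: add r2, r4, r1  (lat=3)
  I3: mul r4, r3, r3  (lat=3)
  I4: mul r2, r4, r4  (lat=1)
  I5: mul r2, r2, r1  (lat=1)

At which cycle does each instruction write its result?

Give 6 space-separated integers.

Answer: 2 3 6 7 8 9

Derivation:
I0 mul r3: issue@1 deps=(None,None) exec_start@1 write@2
I1 add r2: issue@2 deps=(0,None) exec_start@2 write@3
I2 add r2: issue@3 deps=(None,None) exec_start@3 write@6
I3 mul r4: issue@4 deps=(0,0) exec_start@4 write@7
I4 mul r2: issue@5 deps=(3,3) exec_start@7 write@8
I5 mul r2: issue@6 deps=(4,None) exec_start@8 write@9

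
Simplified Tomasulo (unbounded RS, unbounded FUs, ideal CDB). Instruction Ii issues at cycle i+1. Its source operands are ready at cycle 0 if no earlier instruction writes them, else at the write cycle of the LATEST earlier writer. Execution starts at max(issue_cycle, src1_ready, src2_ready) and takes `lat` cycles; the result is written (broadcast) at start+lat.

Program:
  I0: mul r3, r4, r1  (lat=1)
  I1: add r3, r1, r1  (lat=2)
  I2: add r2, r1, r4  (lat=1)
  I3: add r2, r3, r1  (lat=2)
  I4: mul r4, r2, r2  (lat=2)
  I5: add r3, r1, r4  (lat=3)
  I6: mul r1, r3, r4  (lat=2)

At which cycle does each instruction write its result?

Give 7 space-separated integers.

Answer: 2 4 4 6 8 11 13

Derivation:
I0 mul r3: issue@1 deps=(None,None) exec_start@1 write@2
I1 add r3: issue@2 deps=(None,None) exec_start@2 write@4
I2 add r2: issue@3 deps=(None,None) exec_start@3 write@4
I3 add r2: issue@4 deps=(1,None) exec_start@4 write@6
I4 mul r4: issue@5 deps=(3,3) exec_start@6 write@8
I5 add r3: issue@6 deps=(None,4) exec_start@8 write@11
I6 mul r1: issue@7 deps=(5,4) exec_start@11 write@13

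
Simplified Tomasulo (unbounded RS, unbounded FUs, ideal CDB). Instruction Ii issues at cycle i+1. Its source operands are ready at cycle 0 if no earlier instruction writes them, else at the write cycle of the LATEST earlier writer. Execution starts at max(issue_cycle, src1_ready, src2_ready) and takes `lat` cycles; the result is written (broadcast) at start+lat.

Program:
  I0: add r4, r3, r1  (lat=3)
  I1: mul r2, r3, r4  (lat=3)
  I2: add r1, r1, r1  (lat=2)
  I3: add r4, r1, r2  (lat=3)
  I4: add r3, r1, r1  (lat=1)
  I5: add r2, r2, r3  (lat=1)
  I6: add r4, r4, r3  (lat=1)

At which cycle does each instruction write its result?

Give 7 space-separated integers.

Answer: 4 7 5 10 6 8 11

Derivation:
I0 add r4: issue@1 deps=(None,None) exec_start@1 write@4
I1 mul r2: issue@2 deps=(None,0) exec_start@4 write@7
I2 add r1: issue@3 deps=(None,None) exec_start@3 write@5
I3 add r4: issue@4 deps=(2,1) exec_start@7 write@10
I4 add r3: issue@5 deps=(2,2) exec_start@5 write@6
I5 add r2: issue@6 deps=(1,4) exec_start@7 write@8
I6 add r4: issue@7 deps=(3,4) exec_start@10 write@11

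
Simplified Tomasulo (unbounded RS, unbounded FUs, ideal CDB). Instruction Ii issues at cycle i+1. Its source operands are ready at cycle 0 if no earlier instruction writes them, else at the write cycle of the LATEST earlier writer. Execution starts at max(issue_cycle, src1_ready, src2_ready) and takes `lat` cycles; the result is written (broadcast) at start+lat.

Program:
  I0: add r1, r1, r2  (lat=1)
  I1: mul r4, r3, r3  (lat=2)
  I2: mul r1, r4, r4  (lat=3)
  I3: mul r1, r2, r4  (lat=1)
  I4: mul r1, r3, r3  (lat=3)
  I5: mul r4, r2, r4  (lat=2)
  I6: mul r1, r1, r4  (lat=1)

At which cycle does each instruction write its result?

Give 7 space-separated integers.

I0 add r1: issue@1 deps=(None,None) exec_start@1 write@2
I1 mul r4: issue@2 deps=(None,None) exec_start@2 write@4
I2 mul r1: issue@3 deps=(1,1) exec_start@4 write@7
I3 mul r1: issue@4 deps=(None,1) exec_start@4 write@5
I4 mul r1: issue@5 deps=(None,None) exec_start@5 write@8
I5 mul r4: issue@6 deps=(None,1) exec_start@6 write@8
I6 mul r1: issue@7 deps=(4,5) exec_start@8 write@9

Answer: 2 4 7 5 8 8 9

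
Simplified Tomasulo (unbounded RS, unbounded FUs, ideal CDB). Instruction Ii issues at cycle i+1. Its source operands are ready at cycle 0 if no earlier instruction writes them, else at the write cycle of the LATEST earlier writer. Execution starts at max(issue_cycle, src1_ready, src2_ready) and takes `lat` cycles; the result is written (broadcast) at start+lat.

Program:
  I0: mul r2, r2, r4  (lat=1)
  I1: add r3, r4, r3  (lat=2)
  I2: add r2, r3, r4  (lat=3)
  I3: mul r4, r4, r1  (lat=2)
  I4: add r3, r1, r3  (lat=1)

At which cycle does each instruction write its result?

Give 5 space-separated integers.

Answer: 2 4 7 6 6

Derivation:
I0 mul r2: issue@1 deps=(None,None) exec_start@1 write@2
I1 add r3: issue@2 deps=(None,None) exec_start@2 write@4
I2 add r2: issue@3 deps=(1,None) exec_start@4 write@7
I3 mul r4: issue@4 deps=(None,None) exec_start@4 write@6
I4 add r3: issue@5 deps=(None,1) exec_start@5 write@6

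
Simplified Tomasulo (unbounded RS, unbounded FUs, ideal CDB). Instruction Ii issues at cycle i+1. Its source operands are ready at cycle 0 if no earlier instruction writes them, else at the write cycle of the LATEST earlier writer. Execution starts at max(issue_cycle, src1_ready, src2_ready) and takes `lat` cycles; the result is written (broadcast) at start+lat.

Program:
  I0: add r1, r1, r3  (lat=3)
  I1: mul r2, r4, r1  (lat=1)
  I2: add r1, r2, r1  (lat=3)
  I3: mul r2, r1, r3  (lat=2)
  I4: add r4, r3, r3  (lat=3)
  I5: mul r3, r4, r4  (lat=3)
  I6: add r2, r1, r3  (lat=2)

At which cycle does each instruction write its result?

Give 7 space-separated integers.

Answer: 4 5 8 10 8 11 13

Derivation:
I0 add r1: issue@1 deps=(None,None) exec_start@1 write@4
I1 mul r2: issue@2 deps=(None,0) exec_start@4 write@5
I2 add r1: issue@3 deps=(1,0) exec_start@5 write@8
I3 mul r2: issue@4 deps=(2,None) exec_start@8 write@10
I4 add r4: issue@5 deps=(None,None) exec_start@5 write@8
I5 mul r3: issue@6 deps=(4,4) exec_start@8 write@11
I6 add r2: issue@7 deps=(2,5) exec_start@11 write@13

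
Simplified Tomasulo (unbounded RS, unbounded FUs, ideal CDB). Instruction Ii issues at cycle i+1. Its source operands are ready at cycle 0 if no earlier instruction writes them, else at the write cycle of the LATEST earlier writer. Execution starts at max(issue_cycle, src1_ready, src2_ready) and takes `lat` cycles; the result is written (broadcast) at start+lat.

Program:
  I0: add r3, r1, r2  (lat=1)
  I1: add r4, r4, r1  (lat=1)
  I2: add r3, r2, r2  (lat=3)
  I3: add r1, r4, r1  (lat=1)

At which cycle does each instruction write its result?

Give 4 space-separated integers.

Answer: 2 3 6 5

Derivation:
I0 add r3: issue@1 deps=(None,None) exec_start@1 write@2
I1 add r4: issue@2 deps=(None,None) exec_start@2 write@3
I2 add r3: issue@3 deps=(None,None) exec_start@3 write@6
I3 add r1: issue@4 deps=(1,None) exec_start@4 write@5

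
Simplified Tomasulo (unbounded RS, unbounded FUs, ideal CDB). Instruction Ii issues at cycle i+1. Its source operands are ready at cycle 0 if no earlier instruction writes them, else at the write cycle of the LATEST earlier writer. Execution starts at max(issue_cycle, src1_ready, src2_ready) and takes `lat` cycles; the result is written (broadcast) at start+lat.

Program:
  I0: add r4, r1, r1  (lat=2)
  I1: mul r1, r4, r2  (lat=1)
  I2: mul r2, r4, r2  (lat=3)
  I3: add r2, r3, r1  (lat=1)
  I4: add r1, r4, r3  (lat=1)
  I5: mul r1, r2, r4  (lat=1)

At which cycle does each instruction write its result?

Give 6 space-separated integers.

Answer: 3 4 6 5 6 7

Derivation:
I0 add r4: issue@1 deps=(None,None) exec_start@1 write@3
I1 mul r1: issue@2 deps=(0,None) exec_start@3 write@4
I2 mul r2: issue@3 deps=(0,None) exec_start@3 write@6
I3 add r2: issue@4 deps=(None,1) exec_start@4 write@5
I4 add r1: issue@5 deps=(0,None) exec_start@5 write@6
I5 mul r1: issue@6 deps=(3,0) exec_start@6 write@7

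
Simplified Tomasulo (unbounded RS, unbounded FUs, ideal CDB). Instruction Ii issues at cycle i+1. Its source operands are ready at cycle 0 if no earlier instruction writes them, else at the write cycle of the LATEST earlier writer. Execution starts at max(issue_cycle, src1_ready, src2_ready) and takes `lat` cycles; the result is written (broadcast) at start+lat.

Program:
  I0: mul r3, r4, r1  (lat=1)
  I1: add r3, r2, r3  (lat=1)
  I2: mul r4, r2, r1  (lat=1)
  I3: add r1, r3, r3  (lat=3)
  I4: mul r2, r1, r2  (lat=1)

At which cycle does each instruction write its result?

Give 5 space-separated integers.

I0 mul r3: issue@1 deps=(None,None) exec_start@1 write@2
I1 add r3: issue@2 deps=(None,0) exec_start@2 write@3
I2 mul r4: issue@3 deps=(None,None) exec_start@3 write@4
I3 add r1: issue@4 deps=(1,1) exec_start@4 write@7
I4 mul r2: issue@5 deps=(3,None) exec_start@7 write@8

Answer: 2 3 4 7 8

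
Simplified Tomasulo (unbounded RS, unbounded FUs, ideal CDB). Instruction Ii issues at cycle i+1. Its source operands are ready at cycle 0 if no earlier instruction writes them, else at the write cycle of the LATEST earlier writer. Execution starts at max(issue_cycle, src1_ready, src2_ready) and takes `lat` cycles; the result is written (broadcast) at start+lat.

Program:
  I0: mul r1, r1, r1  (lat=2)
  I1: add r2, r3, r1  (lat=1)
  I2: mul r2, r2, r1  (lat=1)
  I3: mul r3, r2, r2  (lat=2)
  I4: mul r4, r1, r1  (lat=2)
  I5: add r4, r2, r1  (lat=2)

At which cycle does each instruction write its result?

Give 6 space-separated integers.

Answer: 3 4 5 7 7 8

Derivation:
I0 mul r1: issue@1 deps=(None,None) exec_start@1 write@3
I1 add r2: issue@2 deps=(None,0) exec_start@3 write@4
I2 mul r2: issue@3 deps=(1,0) exec_start@4 write@5
I3 mul r3: issue@4 deps=(2,2) exec_start@5 write@7
I4 mul r4: issue@5 deps=(0,0) exec_start@5 write@7
I5 add r4: issue@6 deps=(2,0) exec_start@6 write@8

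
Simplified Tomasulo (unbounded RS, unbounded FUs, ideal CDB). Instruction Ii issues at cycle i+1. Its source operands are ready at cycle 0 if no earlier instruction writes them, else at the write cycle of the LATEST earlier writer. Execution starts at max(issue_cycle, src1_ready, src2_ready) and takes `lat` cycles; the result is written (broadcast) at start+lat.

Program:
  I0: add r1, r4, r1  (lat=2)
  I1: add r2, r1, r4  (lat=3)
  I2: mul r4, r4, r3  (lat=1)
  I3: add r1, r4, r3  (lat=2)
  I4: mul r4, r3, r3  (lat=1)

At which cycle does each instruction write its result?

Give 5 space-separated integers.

Answer: 3 6 4 6 6

Derivation:
I0 add r1: issue@1 deps=(None,None) exec_start@1 write@3
I1 add r2: issue@2 deps=(0,None) exec_start@3 write@6
I2 mul r4: issue@3 deps=(None,None) exec_start@3 write@4
I3 add r1: issue@4 deps=(2,None) exec_start@4 write@6
I4 mul r4: issue@5 deps=(None,None) exec_start@5 write@6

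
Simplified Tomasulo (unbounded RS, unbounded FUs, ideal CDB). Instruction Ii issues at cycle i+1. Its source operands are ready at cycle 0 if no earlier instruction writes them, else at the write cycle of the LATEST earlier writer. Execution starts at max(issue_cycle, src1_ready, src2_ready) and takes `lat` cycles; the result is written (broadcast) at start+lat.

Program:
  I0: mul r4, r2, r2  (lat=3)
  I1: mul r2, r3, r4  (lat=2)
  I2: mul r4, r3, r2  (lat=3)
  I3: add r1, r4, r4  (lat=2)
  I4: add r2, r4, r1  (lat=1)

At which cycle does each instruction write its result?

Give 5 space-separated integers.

I0 mul r4: issue@1 deps=(None,None) exec_start@1 write@4
I1 mul r2: issue@2 deps=(None,0) exec_start@4 write@6
I2 mul r4: issue@3 deps=(None,1) exec_start@6 write@9
I3 add r1: issue@4 deps=(2,2) exec_start@9 write@11
I4 add r2: issue@5 deps=(2,3) exec_start@11 write@12

Answer: 4 6 9 11 12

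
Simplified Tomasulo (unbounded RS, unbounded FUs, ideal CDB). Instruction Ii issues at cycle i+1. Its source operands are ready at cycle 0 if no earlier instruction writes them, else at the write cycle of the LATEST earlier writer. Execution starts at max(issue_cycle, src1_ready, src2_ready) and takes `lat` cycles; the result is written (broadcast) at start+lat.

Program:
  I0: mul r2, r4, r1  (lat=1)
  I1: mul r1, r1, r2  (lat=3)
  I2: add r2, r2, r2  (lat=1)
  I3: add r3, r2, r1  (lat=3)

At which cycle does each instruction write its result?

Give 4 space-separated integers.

I0 mul r2: issue@1 deps=(None,None) exec_start@1 write@2
I1 mul r1: issue@2 deps=(None,0) exec_start@2 write@5
I2 add r2: issue@3 deps=(0,0) exec_start@3 write@4
I3 add r3: issue@4 deps=(2,1) exec_start@5 write@8

Answer: 2 5 4 8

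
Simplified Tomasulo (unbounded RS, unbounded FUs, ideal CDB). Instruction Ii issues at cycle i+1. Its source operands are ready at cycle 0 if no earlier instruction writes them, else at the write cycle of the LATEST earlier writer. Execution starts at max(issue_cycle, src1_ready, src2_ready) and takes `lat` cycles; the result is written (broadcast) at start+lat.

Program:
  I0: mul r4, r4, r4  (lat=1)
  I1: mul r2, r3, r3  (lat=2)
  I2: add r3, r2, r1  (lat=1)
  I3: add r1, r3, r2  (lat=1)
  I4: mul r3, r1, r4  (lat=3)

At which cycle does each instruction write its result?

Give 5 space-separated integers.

Answer: 2 4 5 6 9

Derivation:
I0 mul r4: issue@1 deps=(None,None) exec_start@1 write@2
I1 mul r2: issue@2 deps=(None,None) exec_start@2 write@4
I2 add r3: issue@3 deps=(1,None) exec_start@4 write@5
I3 add r1: issue@4 deps=(2,1) exec_start@5 write@6
I4 mul r3: issue@5 deps=(3,0) exec_start@6 write@9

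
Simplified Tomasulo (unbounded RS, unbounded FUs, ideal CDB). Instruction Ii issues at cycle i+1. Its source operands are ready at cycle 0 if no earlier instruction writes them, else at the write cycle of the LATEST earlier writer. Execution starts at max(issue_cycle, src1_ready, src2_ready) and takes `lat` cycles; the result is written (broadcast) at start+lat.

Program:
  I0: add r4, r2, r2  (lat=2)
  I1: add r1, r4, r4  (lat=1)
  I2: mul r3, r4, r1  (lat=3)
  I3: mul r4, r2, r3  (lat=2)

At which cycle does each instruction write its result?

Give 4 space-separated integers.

Answer: 3 4 7 9

Derivation:
I0 add r4: issue@1 deps=(None,None) exec_start@1 write@3
I1 add r1: issue@2 deps=(0,0) exec_start@3 write@4
I2 mul r3: issue@3 deps=(0,1) exec_start@4 write@7
I3 mul r4: issue@4 deps=(None,2) exec_start@7 write@9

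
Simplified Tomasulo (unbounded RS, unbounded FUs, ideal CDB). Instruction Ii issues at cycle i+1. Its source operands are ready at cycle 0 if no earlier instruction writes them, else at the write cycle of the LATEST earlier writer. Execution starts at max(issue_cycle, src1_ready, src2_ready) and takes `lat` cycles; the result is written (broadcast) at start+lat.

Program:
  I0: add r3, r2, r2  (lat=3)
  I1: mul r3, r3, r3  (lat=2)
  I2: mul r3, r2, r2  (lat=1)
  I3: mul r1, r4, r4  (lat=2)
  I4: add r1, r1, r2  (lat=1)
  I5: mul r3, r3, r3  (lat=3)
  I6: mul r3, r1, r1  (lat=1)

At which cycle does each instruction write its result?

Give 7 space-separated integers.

Answer: 4 6 4 6 7 9 8

Derivation:
I0 add r3: issue@1 deps=(None,None) exec_start@1 write@4
I1 mul r3: issue@2 deps=(0,0) exec_start@4 write@6
I2 mul r3: issue@3 deps=(None,None) exec_start@3 write@4
I3 mul r1: issue@4 deps=(None,None) exec_start@4 write@6
I4 add r1: issue@5 deps=(3,None) exec_start@6 write@7
I5 mul r3: issue@6 deps=(2,2) exec_start@6 write@9
I6 mul r3: issue@7 deps=(4,4) exec_start@7 write@8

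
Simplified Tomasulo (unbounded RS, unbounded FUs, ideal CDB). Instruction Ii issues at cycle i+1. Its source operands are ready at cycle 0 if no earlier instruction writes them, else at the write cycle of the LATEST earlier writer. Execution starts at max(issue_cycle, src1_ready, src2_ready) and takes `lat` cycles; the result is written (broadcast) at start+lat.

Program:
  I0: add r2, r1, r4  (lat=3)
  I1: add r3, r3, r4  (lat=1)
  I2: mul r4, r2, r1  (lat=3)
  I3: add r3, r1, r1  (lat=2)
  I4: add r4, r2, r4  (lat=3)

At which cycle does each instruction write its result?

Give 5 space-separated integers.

I0 add r2: issue@1 deps=(None,None) exec_start@1 write@4
I1 add r3: issue@2 deps=(None,None) exec_start@2 write@3
I2 mul r4: issue@3 deps=(0,None) exec_start@4 write@7
I3 add r3: issue@4 deps=(None,None) exec_start@4 write@6
I4 add r4: issue@5 deps=(0,2) exec_start@7 write@10

Answer: 4 3 7 6 10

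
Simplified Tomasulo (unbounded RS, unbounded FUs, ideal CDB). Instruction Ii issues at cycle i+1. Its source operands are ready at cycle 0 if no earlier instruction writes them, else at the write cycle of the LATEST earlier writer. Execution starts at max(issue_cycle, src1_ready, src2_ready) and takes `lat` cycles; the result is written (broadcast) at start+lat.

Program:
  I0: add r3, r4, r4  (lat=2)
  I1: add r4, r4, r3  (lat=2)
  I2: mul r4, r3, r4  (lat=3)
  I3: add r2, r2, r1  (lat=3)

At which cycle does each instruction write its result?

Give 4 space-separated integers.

I0 add r3: issue@1 deps=(None,None) exec_start@1 write@3
I1 add r4: issue@2 deps=(None,0) exec_start@3 write@5
I2 mul r4: issue@3 deps=(0,1) exec_start@5 write@8
I3 add r2: issue@4 deps=(None,None) exec_start@4 write@7

Answer: 3 5 8 7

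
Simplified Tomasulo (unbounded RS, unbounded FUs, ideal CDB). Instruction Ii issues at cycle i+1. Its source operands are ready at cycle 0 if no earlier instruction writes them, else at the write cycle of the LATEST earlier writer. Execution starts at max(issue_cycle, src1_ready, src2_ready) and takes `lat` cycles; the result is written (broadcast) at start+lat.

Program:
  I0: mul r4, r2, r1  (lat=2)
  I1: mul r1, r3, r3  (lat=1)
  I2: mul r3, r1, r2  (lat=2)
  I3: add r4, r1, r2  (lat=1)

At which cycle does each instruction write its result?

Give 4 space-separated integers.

I0 mul r4: issue@1 deps=(None,None) exec_start@1 write@3
I1 mul r1: issue@2 deps=(None,None) exec_start@2 write@3
I2 mul r3: issue@3 deps=(1,None) exec_start@3 write@5
I3 add r4: issue@4 deps=(1,None) exec_start@4 write@5

Answer: 3 3 5 5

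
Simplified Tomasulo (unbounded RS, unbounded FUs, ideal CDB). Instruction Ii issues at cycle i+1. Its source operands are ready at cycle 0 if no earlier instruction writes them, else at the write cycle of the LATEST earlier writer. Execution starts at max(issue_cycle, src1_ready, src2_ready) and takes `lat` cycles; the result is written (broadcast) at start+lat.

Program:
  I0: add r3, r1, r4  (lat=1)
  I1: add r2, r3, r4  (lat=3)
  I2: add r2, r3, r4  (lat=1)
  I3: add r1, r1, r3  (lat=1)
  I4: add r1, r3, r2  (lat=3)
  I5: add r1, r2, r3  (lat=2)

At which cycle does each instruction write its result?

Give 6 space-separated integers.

I0 add r3: issue@1 deps=(None,None) exec_start@1 write@2
I1 add r2: issue@2 deps=(0,None) exec_start@2 write@5
I2 add r2: issue@3 deps=(0,None) exec_start@3 write@4
I3 add r1: issue@4 deps=(None,0) exec_start@4 write@5
I4 add r1: issue@5 deps=(0,2) exec_start@5 write@8
I5 add r1: issue@6 deps=(2,0) exec_start@6 write@8

Answer: 2 5 4 5 8 8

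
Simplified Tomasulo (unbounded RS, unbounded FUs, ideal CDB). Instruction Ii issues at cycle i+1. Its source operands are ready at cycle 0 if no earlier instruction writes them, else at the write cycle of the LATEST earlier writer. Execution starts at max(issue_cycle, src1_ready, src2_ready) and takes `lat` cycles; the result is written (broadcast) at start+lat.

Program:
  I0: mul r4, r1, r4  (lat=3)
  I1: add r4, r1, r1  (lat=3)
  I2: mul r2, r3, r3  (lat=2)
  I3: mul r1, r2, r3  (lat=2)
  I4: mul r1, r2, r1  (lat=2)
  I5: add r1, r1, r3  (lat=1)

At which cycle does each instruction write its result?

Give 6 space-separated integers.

I0 mul r4: issue@1 deps=(None,None) exec_start@1 write@4
I1 add r4: issue@2 deps=(None,None) exec_start@2 write@5
I2 mul r2: issue@3 deps=(None,None) exec_start@3 write@5
I3 mul r1: issue@4 deps=(2,None) exec_start@5 write@7
I4 mul r1: issue@5 deps=(2,3) exec_start@7 write@9
I5 add r1: issue@6 deps=(4,None) exec_start@9 write@10

Answer: 4 5 5 7 9 10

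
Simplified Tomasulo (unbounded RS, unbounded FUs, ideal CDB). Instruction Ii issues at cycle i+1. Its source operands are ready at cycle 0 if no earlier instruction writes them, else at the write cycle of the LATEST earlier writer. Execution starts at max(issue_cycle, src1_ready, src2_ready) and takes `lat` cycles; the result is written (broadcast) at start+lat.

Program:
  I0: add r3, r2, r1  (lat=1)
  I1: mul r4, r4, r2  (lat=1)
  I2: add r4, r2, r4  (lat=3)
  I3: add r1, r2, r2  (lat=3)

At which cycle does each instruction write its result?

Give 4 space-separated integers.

I0 add r3: issue@1 deps=(None,None) exec_start@1 write@2
I1 mul r4: issue@2 deps=(None,None) exec_start@2 write@3
I2 add r4: issue@3 deps=(None,1) exec_start@3 write@6
I3 add r1: issue@4 deps=(None,None) exec_start@4 write@7

Answer: 2 3 6 7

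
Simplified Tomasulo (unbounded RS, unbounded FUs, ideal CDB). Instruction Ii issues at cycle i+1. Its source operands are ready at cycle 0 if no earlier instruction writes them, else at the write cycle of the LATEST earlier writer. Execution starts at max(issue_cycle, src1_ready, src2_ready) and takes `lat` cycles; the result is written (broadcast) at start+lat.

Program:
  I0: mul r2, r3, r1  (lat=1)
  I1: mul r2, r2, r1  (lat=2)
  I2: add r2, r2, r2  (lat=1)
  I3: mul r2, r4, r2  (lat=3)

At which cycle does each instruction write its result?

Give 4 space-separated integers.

Answer: 2 4 5 8

Derivation:
I0 mul r2: issue@1 deps=(None,None) exec_start@1 write@2
I1 mul r2: issue@2 deps=(0,None) exec_start@2 write@4
I2 add r2: issue@3 deps=(1,1) exec_start@4 write@5
I3 mul r2: issue@4 deps=(None,2) exec_start@5 write@8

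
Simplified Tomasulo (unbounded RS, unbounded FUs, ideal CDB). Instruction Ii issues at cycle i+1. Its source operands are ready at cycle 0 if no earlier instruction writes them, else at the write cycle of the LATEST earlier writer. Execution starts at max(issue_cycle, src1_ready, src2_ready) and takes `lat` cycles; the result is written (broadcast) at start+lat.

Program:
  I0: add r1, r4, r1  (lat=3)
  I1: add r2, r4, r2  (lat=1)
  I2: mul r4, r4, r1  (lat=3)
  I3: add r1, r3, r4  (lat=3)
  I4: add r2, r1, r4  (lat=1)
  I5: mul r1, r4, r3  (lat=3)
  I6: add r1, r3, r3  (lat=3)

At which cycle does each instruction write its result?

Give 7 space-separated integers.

Answer: 4 3 7 10 11 10 10

Derivation:
I0 add r1: issue@1 deps=(None,None) exec_start@1 write@4
I1 add r2: issue@2 deps=(None,None) exec_start@2 write@3
I2 mul r4: issue@3 deps=(None,0) exec_start@4 write@7
I3 add r1: issue@4 deps=(None,2) exec_start@7 write@10
I4 add r2: issue@5 deps=(3,2) exec_start@10 write@11
I5 mul r1: issue@6 deps=(2,None) exec_start@7 write@10
I6 add r1: issue@7 deps=(None,None) exec_start@7 write@10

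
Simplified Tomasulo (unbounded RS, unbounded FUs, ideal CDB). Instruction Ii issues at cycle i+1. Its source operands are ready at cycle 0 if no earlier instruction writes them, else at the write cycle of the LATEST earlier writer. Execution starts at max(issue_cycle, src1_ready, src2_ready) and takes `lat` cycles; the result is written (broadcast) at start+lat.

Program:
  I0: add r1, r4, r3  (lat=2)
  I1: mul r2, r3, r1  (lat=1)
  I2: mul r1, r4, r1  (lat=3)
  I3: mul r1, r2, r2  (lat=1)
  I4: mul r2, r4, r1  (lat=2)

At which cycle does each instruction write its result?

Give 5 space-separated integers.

Answer: 3 4 6 5 7

Derivation:
I0 add r1: issue@1 deps=(None,None) exec_start@1 write@3
I1 mul r2: issue@2 deps=(None,0) exec_start@3 write@4
I2 mul r1: issue@3 deps=(None,0) exec_start@3 write@6
I3 mul r1: issue@4 deps=(1,1) exec_start@4 write@5
I4 mul r2: issue@5 deps=(None,3) exec_start@5 write@7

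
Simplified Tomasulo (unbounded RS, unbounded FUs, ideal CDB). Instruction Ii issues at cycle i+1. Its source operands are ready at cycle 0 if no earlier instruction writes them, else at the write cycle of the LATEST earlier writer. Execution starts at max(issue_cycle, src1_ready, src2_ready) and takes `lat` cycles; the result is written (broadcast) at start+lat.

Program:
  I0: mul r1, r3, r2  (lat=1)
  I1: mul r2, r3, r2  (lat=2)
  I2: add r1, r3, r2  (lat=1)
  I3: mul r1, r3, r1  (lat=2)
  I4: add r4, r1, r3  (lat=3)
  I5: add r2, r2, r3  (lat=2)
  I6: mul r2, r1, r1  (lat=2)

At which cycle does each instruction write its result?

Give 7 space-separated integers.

I0 mul r1: issue@1 deps=(None,None) exec_start@1 write@2
I1 mul r2: issue@2 deps=(None,None) exec_start@2 write@4
I2 add r1: issue@3 deps=(None,1) exec_start@4 write@5
I3 mul r1: issue@4 deps=(None,2) exec_start@5 write@7
I4 add r4: issue@5 deps=(3,None) exec_start@7 write@10
I5 add r2: issue@6 deps=(1,None) exec_start@6 write@8
I6 mul r2: issue@7 deps=(3,3) exec_start@7 write@9

Answer: 2 4 5 7 10 8 9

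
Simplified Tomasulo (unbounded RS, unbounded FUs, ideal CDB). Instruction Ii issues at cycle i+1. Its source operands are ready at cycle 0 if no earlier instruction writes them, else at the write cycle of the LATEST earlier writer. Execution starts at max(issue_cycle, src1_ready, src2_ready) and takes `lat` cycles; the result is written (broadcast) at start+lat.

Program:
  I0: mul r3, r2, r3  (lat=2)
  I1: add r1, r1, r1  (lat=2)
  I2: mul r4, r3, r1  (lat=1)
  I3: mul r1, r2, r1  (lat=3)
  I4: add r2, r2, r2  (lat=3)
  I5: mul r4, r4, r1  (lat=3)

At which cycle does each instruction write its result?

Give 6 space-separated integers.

Answer: 3 4 5 7 8 10

Derivation:
I0 mul r3: issue@1 deps=(None,None) exec_start@1 write@3
I1 add r1: issue@2 deps=(None,None) exec_start@2 write@4
I2 mul r4: issue@3 deps=(0,1) exec_start@4 write@5
I3 mul r1: issue@4 deps=(None,1) exec_start@4 write@7
I4 add r2: issue@5 deps=(None,None) exec_start@5 write@8
I5 mul r4: issue@6 deps=(2,3) exec_start@7 write@10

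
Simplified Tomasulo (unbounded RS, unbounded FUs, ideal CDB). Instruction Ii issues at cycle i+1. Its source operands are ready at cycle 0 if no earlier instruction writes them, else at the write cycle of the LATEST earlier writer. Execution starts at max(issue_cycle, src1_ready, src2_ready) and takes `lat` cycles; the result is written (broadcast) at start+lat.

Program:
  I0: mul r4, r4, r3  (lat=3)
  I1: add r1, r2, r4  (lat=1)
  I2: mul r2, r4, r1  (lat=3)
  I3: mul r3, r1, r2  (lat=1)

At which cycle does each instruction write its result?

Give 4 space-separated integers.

I0 mul r4: issue@1 deps=(None,None) exec_start@1 write@4
I1 add r1: issue@2 deps=(None,0) exec_start@4 write@5
I2 mul r2: issue@3 deps=(0,1) exec_start@5 write@8
I3 mul r3: issue@4 deps=(1,2) exec_start@8 write@9

Answer: 4 5 8 9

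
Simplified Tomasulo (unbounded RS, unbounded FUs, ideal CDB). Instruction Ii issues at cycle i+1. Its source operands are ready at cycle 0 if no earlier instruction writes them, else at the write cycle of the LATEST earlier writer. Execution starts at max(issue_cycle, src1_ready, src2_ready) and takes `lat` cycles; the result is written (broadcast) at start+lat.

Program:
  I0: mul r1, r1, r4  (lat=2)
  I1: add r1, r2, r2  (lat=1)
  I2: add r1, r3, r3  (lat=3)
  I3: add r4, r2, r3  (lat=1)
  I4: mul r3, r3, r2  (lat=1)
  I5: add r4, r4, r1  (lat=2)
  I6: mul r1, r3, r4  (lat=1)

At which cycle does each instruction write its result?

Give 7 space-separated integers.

I0 mul r1: issue@1 deps=(None,None) exec_start@1 write@3
I1 add r1: issue@2 deps=(None,None) exec_start@2 write@3
I2 add r1: issue@3 deps=(None,None) exec_start@3 write@6
I3 add r4: issue@4 deps=(None,None) exec_start@4 write@5
I4 mul r3: issue@5 deps=(None,None) exec_start@5 write@6
I5 add r4: issue@6 deps=(3,2) exec_start@6 write@8
I6 mul r1: issue@7 deps=(4,5) exec_start@8 write@9

Answer: 3 3 6 5 6 8 9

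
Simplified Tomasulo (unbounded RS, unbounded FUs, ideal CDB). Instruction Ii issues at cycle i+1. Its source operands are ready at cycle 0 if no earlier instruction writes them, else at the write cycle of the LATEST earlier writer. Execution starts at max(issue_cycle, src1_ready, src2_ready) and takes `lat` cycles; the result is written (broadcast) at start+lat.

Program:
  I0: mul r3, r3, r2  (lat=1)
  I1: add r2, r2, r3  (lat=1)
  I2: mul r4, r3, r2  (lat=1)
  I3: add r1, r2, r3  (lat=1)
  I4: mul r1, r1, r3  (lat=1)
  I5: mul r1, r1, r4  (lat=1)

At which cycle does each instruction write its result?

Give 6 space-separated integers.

I0 mul r3: issue@1 deps=(None,None) exec_start@1 write@2
I1 add r2: issue@2 deps=(None,0) exec_start@2 write@3
I2 mul r4: issue@3 deps=(0,1) exec_start@3 write@4
I3 add r1: issue@4 deps=(1,0) exec_start@4 write@5
I4 mul r1: issue@5 deps=(3,0) exec_start@5 write@6
I5 mul r1: issue@6 deps=(4,2) exec_start@6 write@7

Answer: 2 3 4 5 6 7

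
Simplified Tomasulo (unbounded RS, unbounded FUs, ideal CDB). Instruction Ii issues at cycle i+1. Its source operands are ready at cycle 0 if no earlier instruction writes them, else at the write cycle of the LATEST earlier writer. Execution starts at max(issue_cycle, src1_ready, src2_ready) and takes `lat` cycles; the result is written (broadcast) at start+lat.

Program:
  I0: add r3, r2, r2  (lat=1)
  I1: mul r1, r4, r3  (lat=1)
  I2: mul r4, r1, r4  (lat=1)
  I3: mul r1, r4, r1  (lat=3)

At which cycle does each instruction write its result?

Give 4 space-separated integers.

Answer: 2 3 4 7

Derivation:
I0 add r3: issue@1 deps=(None,None) exec_start@1 write@2
I1 mul r1: issue@2 deps=(None,0) exec_start@2 write@3
I2 mul r4: issue@3 deps=(1,None) exec_start@3 write@4
I3 mul r1: issue@4 deps=(2,1) exec_start@4 write@7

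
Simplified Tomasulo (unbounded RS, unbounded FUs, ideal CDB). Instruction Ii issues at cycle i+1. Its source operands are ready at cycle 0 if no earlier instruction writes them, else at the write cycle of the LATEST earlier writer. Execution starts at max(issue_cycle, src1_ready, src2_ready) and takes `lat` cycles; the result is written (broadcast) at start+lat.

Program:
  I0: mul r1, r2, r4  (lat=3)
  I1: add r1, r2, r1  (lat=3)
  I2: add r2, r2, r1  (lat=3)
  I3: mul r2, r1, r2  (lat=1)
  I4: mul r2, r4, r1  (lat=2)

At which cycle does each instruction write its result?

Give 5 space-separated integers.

I0 mul r1: issue@1 deps=(None,None) exec_start@1 write@4
I1 add r1: issue@2 deps=(None,0) exec_start@4 write@7
I2 add r2: issue@3 deps=(None,1) exec_start@7 write@10
I3 mul r2: issue@4 deps=(1,2) exec_start@10 write@11
I4 mul r2: issue@5 deps=(None,1) exec_start@7 write@9

Answer: 4 7 10 11 9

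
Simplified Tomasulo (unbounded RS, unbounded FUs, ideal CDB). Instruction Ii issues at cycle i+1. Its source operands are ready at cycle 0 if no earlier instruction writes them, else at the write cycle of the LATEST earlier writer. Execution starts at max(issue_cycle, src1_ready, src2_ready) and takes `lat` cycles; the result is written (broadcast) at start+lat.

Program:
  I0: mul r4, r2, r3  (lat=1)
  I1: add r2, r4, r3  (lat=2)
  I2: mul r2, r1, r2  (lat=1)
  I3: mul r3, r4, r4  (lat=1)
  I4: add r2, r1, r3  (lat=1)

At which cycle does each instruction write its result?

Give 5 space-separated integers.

I0 mul r4: issue@1 deps=(None,None) exec_start@1 write@2
I1 add r2: issue@2 deps=(0,None) exec_start@2 write@4
I2 mul r2: issue@3 deps=(None,1) exec_start@4 write@5
I3 mul r3: issue@4 deps=(0,0) exec_start@4 write@5
I4 add r2: issue@5 deps=(None,3) exec_start@5 write@6

Answer: 2 4 5 5 6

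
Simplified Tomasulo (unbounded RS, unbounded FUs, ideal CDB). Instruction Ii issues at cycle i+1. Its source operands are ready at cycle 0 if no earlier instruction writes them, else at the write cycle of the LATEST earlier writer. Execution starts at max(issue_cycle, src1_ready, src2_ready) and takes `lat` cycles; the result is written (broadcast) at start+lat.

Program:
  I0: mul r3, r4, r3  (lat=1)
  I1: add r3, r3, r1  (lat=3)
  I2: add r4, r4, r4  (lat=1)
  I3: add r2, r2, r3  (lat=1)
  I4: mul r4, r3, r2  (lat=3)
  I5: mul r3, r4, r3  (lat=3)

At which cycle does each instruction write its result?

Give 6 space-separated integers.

I0 mul r3: issue@1 deps=(None,None) exec_start@1 write@2
I1 add r3: issue@2 deps=(0,None) exec_start@2 write@5
I2 add r4: issue@3 deps=(None,None) exec_start@3 write@4
I3 add r2: issue@4 deps=(None,1) exec_start@5 write@6
I4 mul r4: issue@5 deps=(1,3) exec_start@6 write@9
I5 mul r3: issue@6 deps=(4,1) exec_start@9 write@12

Answer: 2 5 4 6 9 12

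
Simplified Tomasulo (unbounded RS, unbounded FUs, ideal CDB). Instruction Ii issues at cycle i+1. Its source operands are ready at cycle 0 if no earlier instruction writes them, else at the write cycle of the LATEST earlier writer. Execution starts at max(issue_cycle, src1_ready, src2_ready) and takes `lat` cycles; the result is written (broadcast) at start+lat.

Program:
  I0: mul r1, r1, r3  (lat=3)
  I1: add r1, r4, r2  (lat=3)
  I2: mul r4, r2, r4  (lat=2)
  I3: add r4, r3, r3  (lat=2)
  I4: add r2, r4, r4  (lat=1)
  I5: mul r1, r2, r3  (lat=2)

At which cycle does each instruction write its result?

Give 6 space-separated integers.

Answer: 4 5 5 6 7 9

Derivation:
I0 mul r1: issue@1 deps=(None,None) exec_start@1 write@4
I1 add r1: issue@2 deps=(None,None) exec_start@2 write@5
I2 mul r4: issue@3 deps=(None,None) exec_start@3 write@5
I3 add r4: issue@4 deps=(None,None) exec_start@4 write@6
I4 add r2: issue@5 deps=(3,3) exec_start@6 write@7
I5 mul r1: issue@6 deps=(4,None) exec_start@7 write@9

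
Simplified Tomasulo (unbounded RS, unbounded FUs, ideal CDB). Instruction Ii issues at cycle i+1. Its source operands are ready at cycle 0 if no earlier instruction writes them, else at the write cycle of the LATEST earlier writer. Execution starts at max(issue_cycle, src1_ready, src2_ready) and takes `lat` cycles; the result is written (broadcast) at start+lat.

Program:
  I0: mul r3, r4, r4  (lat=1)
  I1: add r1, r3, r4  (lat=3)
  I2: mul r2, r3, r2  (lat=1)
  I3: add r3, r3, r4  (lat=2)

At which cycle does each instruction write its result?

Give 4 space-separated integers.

I0 mul r3: issue@1 deps=(None,None) exec_start@1 write@2
I1 add r1: issue@2 deps=(0,None) exec_start@2 write@5
I2 mul r2: issue@3 deps=(0,None) exec_start@3 write@4
I3 add r3: issue@4 deps=(0,None) exec_start@4 write@6

Answer: 2 5 4 6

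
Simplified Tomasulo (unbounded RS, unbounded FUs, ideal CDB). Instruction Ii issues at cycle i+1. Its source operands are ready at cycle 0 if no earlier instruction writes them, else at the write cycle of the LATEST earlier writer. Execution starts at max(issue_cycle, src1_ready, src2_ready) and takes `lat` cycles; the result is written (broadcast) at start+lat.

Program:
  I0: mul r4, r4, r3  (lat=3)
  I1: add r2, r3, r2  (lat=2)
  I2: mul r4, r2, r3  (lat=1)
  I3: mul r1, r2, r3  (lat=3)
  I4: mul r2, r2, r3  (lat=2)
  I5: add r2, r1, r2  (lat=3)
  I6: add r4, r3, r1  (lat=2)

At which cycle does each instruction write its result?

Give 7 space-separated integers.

I0 mul r4: issue@1 deps=(None,None) exec_start@1 write@4
I1 add r2: issue@2 deps=(None,None) exec_start@2 write@4
I2 mul r4: issue@3 deps=(1,None) exec_start@4 write@5
I3 mul r1: issue@4 deps=(1,None) exec_start@4 write@7
I4 mul r2: issue@5 deps=(1,None) exec_start@5 write@7
I5 add r2: issue@6 deps=(3,4) exec_start@7 write@10
I6 add r4: issue@7 deps=(None,3) exec_start@7 write@9

Answer: 4 4 5 7 7 10 9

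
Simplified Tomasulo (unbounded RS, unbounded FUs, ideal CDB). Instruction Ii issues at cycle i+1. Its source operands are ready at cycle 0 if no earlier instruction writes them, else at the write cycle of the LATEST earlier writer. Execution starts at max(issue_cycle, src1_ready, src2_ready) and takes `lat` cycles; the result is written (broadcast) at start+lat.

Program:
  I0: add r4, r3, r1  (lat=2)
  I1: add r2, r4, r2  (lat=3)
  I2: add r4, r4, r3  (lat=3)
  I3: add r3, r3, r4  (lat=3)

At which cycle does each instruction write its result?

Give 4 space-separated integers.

I0 add r4: issue@1 deps=(None,None) exec_start@1 write@3
I1 add r2: issue@2 deps=(0,None) exec_start@3 write@6
I2 add r4: issue@3 deps=(0,None) exec_start@3 write@6
I3 add r3: issue@4 deps=(None,2) exec_start@6 write@9

Answer: 3 6 6 9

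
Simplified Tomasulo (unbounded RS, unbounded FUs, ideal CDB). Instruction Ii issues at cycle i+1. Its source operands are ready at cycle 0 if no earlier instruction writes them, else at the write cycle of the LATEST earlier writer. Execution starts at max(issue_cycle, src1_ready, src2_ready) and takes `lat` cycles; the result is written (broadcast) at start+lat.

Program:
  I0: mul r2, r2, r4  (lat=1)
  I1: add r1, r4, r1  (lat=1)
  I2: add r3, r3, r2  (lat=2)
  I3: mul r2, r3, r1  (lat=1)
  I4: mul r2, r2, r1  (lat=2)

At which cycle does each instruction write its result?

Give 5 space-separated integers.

Answer: 2 3 5 6 8

Derivation:
I0 mul r2: issue@1 deps=(None,None) exec_start@1 write@2
I1 add r1: issue@2 deps=(None,None) exec_start@2 write@3
I2 add r3: issue@3 deps=(None,0) exec_start@3 write@5
I3 mul r2: issue@4 deps=(2,1) exec_start@5 write@6
I4 mul r2: issue@5 deps=(3,1) exec_start@6 write@8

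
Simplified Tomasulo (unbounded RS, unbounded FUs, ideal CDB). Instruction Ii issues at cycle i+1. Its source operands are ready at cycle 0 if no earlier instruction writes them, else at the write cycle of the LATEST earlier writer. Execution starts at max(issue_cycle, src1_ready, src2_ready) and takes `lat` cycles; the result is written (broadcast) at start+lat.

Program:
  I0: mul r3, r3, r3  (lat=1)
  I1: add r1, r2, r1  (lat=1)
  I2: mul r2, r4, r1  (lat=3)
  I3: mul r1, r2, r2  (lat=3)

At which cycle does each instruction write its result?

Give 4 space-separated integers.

I0 mul r3: issue@1 deps=(None,None) exec_start@1 write@2
I1 add r1: issue@2 deps=(None,None) exec_start@2 write@3
I2 mul r2: issue@3 deps=(None,1) exec_start@3 write@6
I3 mul r1: issue@4 deps=(2,2) exec_start@6 write@9

Answer: 2 3 6 9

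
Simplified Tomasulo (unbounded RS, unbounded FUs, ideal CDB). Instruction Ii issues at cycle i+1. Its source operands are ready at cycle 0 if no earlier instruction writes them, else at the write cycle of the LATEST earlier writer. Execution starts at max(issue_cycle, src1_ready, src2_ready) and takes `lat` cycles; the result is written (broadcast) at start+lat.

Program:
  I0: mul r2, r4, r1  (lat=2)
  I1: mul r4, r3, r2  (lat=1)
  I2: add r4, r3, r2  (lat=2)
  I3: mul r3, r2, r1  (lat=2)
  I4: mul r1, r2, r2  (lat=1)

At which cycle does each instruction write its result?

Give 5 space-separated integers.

I0 mul r2: issue@1 deps=(None,None) exec_start@1 write@3
I1 mul r4: issue@2 deps=(None,0) exec_start@3 write@4
I2 add r4: issue@3 deps=(None,0) exec_start@3 write@5
I3 mul r3: issue@4 deps=(0,None) exec_start@4 write@6
I4 mul r1: issue@5 deps=(0,0) exec_start@5 write@6

Answer: 3 4 5 6 6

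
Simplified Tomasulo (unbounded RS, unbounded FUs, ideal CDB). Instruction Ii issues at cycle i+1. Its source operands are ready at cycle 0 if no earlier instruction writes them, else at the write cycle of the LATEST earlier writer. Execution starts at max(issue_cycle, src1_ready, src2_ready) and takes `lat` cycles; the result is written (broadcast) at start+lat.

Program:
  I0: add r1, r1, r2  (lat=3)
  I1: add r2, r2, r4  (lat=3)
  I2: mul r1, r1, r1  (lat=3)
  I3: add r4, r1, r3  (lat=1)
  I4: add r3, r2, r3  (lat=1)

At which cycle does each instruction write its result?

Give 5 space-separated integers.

Answer: 4 5 7 8 6

Derivation:
I0 add r1: issue@1 deps=(None,None) exec_start@1 write@4
I1 add r2: issue@2 deps=(None,None) exec_start@2 write@5
I2 mul r1: issue@3 deps=(0,0) exec_start@4 write@7
I3 add r4: issue@4 deps=(2,None) exec_start@7 write@8
I4 add r3: issue@5 deps=(1,None) exec_start@5 write@6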